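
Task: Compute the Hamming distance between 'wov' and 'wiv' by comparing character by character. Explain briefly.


Alignment:
Position 1: 'w' vs 'w' = match
Position 2: 'o' vs 'i' = DIFFER
Position 3: 'v' vs 'v' = match
Total differences: 1

1


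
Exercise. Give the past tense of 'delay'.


Apply rule: Add -ed. 'delay' becomes 'delayed'.

delayed


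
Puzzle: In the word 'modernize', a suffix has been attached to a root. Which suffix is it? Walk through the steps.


The word 'modernize' = 'modern' (root) + '-ize' (suffix). The suffix is '-ize'.

ize


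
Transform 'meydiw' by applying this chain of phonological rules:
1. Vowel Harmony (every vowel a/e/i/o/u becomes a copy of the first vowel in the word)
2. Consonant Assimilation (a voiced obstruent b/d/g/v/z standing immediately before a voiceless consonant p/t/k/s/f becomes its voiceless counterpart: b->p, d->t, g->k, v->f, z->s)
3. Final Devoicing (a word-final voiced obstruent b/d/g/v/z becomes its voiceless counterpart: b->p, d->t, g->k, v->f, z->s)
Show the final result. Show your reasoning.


Starting form: 'meydiw'
Rule 1: Vowel Harmony: all vowels become 'e' (matching first vowel). 'meydiw' -> 'meydew'
Rule 2: Consonant Assimilation: no voiced obstruent (b/d/g/v/z) stands immediately before a voiceless consonant (p/t/k/s/f). No change.
Rule 3: Final Devoicing: final consonant 'w' is not one of the voiced obstruents b/d/g/v/z. No change.
Final form: 'meydew'

meydew


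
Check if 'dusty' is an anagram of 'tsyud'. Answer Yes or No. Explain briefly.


Sorted letters of 'dusty': 'dstuy'
Sorted letters of 'tsyud': 'dstuy'
They match.

Yes


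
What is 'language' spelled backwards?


Reverse 'language' character by character: 'egaugnal'.

egaugnal


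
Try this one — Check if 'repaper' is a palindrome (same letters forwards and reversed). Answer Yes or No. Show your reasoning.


Forward: 'repaper'
Reversed: 'repaper'
They are identical.

Yes


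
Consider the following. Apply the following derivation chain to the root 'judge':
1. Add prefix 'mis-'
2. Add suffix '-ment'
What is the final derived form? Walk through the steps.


Step 1: Add prefix 'mis-' to 'judge' = 'misjudge'
Step 2: Add suffix '-ment' to 'misjudge' = 'misjudgment'

misjudgment


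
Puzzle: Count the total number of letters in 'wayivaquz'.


Spell out 'wayivaquz' and number each letter: w(1), a(2), y(3), i(4), v(5), a(6), q(7), u(8), z(9). Total: 9 letters.

9


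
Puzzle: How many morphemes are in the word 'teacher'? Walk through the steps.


Decomposition: teach (root) + -er (suffix) = 2 morpheme(s)

2 morphemes


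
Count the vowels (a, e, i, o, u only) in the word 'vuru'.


Vowels in 'vuru': u, u = 2 vowels.

2


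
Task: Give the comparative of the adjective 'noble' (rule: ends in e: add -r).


Apply comparative formation (ends in e: add -r): 'noble' -> 'nobler'.

nobler


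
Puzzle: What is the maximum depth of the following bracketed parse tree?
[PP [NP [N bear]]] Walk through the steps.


Count bracket nesting levels:
'[' at pos 0: depth = 1
'[' at pos 4: depth = 2
'[' at pos 8: depth = 3
Maximum depth reached: 3

3


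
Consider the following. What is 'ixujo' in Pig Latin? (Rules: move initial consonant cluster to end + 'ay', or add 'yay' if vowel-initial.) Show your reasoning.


'ixujo' starts with a vowel, so add 'yay': 'ixujoyay'.

ixujoyay


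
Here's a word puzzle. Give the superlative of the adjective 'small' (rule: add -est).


Apply superlative formation (add -est): 'small' -> 'smallest'.

smallest


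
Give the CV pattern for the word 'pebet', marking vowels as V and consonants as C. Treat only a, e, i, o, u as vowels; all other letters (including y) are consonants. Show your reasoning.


Letter mapping: p = C, e = V, b = C, e = V, t = C.

CVCVC


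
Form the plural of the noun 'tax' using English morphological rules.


Apply rule: Add -es (sibilant/fricative ending). 'tax' becomes 'taxes'.

taxes


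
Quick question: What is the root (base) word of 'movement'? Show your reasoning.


Remove suffix '-ment' from 'movement' to get root 'move'.

move


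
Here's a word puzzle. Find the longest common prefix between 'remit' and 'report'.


Compare from the start: 2 characters match: 're'. Mismatch at position 3: 'm' vs 'p'.

re


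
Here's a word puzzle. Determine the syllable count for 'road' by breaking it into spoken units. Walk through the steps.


Break 'road' into syllables: road -> road = 1 syllable

1 syllable


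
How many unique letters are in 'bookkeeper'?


Unique letters in 'bookkeeper': {b, e, k, o, p, r} = 6 distinct letters.

6


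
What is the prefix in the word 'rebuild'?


The word 'rebuild' = 're' (prefix) + 'build' (root). The prefix is 're'.

re


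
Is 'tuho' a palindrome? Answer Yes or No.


Forward: 'tuho'
Reversed: 'ohut'
They differ.

No


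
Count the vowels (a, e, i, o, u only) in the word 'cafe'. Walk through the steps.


Vowels in 'cafe': a, e = 2 vowels.

2


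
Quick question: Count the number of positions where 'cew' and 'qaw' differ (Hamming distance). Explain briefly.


Alignment:
Position 1: 'c' vs 'q' = DIFFER
Position 2: 'e' vs 'a' = DIFFER
Position 3: 'w' vs 'w' = match
Total differences: 2

2


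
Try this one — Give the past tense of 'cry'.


Apply rule: Change -y to -ied. 'cry' becomes 'cried'.

cried


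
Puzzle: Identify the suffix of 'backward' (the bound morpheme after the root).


The word 'backward' = 'back' (root) + '-ward' (suffix). The suffix is '-ward'.

ward


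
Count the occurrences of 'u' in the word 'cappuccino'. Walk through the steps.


Letter 'u' in 'cappuccino': found at position(s) 5 = 1 occurrence(s).

1


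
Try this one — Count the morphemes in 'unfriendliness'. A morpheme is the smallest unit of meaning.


Decomposition: un- (prefix) + friend (root) + -ly (suffix) + -ness (suffix) = 4 morpheme(s)

4 morphemes


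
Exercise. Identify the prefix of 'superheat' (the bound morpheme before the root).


The word 'superheat' = 'super' (prefix) + 'heat' (root). The prefix is 'super'.

super


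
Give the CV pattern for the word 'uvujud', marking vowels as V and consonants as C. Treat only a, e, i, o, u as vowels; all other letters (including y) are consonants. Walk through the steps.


Letter mapping: u = V, v = C, u = V, j = C, u = V, d = C.

VCVCVC


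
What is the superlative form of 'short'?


Apply superlative formation (add -est): 'short' -> 'shortest'.

shortest


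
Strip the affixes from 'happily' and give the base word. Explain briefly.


Remove suffix '-ly' from 'happily' to get root 'happy'.

happy


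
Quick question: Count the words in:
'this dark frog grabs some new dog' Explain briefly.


Split into words: this | dark | frog | grabs | some | new | dog = 7 words.

7


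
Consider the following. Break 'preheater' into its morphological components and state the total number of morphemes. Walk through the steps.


Step 1: Identify prefix: 'pre' (meaning: before)
Step 2: Identify root: 'heat'
Step 3: Identify suffix(es): 'er'
Decomposition: pre- (prefix: before) + heat (root) + -er (suffix: one who)
Total morphemes: 3

3 morphemes (pre- (prefix: before) + heat (root) + -er (suffix: one who))


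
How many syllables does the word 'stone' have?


Break 'stone' into syllables: stone -> stone = 1 syllable

1 syllable


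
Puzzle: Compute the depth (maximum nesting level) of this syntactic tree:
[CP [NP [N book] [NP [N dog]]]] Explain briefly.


Count bracket nesting levels:
'[' at pos 0: depth = 1
'[' at pos 4: depth = 2
'[' at pos 8: depth = 3
'[' at pos 17: depth = 3
'[' at pos 21: depth = 4
Maximum depth reached: 4

4


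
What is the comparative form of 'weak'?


Apply comparative formation (add -er): 'weak' -> 'weaker'.

weaker


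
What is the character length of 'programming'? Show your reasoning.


Spell out 'programming' and number each letter: p(1), r(2), o(3), g(4), r(5), a(6), m(7), m(8), i(9), n(10), g(11). Total: 11 letters.

11


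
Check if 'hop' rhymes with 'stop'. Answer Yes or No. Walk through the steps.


Rime (stressed vowel + following sounds) of 'hop': -op = /ɒp/
Rime of 'stop': -op = /ɒp/
/ɒp/ and /ɒp/ are the same ending sound, so the words rhyme.

Yes


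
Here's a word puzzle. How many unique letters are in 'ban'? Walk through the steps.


Unique letters in 'ban': {a, b, n} = 3 distinct letters.

3


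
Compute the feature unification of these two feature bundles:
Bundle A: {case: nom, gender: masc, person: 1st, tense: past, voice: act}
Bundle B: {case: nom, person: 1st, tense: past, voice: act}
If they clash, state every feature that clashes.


Compare features:
case: A=nom vs B=nom -> unified: nom
gender: A=masc vs B=_ -> unified: masc
person: A=1st vs B=1st -> unified: 1st
tense: A=past vs B=past -> unified: past
voice: A=act vs B=act -> unified: act
No clashes found.

Unified: {case: nom, gender: masc, person: 1st, tense: past, voice: act}


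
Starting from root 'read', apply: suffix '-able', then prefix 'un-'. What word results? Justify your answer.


Step 1: Add suffix '-able' to 'read' = 'readable'
Step 2: Add prefix 'un-' to 'readable' = 'unreadable'

unreadable


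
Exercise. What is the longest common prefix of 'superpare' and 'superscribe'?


Compare from the start: 5 characters match: 'super'. Mismatch at position 6: 'p' vs 's'.

super


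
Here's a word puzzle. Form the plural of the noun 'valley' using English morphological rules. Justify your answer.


Apply rule: Add -s. 'valley' becomes 'valleys'.

valleys


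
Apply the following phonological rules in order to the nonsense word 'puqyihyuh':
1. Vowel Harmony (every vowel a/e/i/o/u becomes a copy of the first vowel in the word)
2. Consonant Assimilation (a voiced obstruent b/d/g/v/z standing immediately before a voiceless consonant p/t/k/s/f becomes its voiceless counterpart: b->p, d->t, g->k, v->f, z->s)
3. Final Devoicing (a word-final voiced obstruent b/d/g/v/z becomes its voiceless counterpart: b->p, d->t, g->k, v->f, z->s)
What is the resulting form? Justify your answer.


Starting form: 'puqyihyuh'
Rule 1: Vowel Harmony: all vowels become 'u' (matching first vowel). 'puqyihyuh' -> 'puqyuhyuh'
Rule 2: Consonant Assimilation: no voiced obstruent (b/d/g/v/z) stands immediately before a voiceless consonant (p/t/k/s/f). No change.
Rule 3: Final Devoicing: final consonant 'h' is not one of the voiced obstruents b/d/g/v/z. No change.
Final form: 'puqyuhyuh'

puqyuhyuh


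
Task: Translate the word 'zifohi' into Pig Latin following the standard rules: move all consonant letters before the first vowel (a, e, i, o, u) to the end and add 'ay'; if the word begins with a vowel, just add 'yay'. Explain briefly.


'zifohi': move consonant cluster 'z' to end and add 'ay': 'ifohizay'.

ifohizay


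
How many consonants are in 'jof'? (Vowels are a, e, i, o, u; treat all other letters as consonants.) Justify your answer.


Consonants in 'jof': j, f = 2 consonants.

2


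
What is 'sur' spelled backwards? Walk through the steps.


Reverse 'sur' character by character: 'rus'.

rus


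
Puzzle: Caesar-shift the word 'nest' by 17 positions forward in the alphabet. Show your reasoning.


Shift each letter by 17: n -> e, e -> v, s -> j, t -> k. Result: 'evjk'.

evjk


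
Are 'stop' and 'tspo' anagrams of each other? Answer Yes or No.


Sorted letters of 'stop': 'opst'
Sorted letters of 'tspo': 'opst'
They match.

Yes


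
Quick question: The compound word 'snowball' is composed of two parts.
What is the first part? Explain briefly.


Split 'snowball' into 'snow' + 'ball'. The first part is 'snow'.

snow


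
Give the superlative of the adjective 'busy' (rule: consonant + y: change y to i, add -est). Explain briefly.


Apply superlative formation (consonant + y: change y to i, add -est): 'busy' -> 'busiest'.

busiest


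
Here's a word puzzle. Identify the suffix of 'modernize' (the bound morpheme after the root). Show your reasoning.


The word 'modernize' = 'modern' (root) + '-ize' (suffix). The suffix is '-ize'.

ize


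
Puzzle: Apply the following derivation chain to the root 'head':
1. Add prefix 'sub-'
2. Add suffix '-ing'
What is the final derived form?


Step 1: Add prefix 'sub-' to 'head' = 'subhead'
Step 2: Add suffix '-ing' to 'subhead' = 'subheading'

subheading


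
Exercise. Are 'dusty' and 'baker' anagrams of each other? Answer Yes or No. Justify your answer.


Sorted letters of 'dusty': 'dstuy'
Sorted letters of 'baker': 'abekr'
They do not match.

No


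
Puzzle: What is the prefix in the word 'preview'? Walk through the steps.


The word 'preview' = 'pre' (prefix) + 'view' (root). The prefix is 'pre'.

pre


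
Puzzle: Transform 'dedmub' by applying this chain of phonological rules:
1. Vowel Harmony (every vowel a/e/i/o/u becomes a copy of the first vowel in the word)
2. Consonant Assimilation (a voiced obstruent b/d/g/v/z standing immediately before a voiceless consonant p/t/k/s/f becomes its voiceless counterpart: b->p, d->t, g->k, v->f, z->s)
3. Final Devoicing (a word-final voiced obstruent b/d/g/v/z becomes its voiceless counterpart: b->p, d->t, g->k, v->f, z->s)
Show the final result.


Starting form: 'dedmub'
Rule 1: Vowel Harmony: all vowels become 'e' (matching first vowel). 'dedmub' -> 'dedmeb'
Rule 2: Consonant Assimilation: no voiced obstruent (b/d/g/v/z) stands immediately before a voiceless consonant (p/t/k/s/f). No change.
Rule 3: Final Devoicing: word-final voiced obstruent 'b' becomes voiceless 'p'. 'dedmeb' -> 'dedmep'
Final form: 'dedmep'

dedmep


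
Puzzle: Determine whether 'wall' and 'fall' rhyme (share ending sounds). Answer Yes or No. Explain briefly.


Rime (stressed vowel + following sounds) of 'wall': -all = /ɔːl/
Rime of 'fall': -all = /ɔːl/
/ɔːl/ and /ɔːl/ are the same ending sound, so the words rhyme.

Yes


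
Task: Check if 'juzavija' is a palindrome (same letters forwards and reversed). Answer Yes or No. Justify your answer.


Forward: 'juzavija'
Reversed: 'ajivazuj'
They differ.

No


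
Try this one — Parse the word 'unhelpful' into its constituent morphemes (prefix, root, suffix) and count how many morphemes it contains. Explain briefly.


Step 1: Identify prefix: 'un' (meaning: not/reverse)
Step 2: Identify root: 'help'
Step 3: Identify suffix(es): 'ful'
Decomposition: un- (prefix: not/reverse) + help (root) + -ful (suffix: full of)
Total morphemes: 3

3 morphemes (un- (prefix: not/reverse) + help (root) + -ful (suffix: full of))


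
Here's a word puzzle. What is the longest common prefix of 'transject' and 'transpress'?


Compare from the start: 5 characters match: 'trans'. Mismatch at position 6: 'j' vs 'p'.

trans


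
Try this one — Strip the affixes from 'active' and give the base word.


Remove suffix '-ive' from 'active' to get root 'act'.

act


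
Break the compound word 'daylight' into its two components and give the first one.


Split 'daylight' into 'day' + 'light'. The first part is 'day'.

day


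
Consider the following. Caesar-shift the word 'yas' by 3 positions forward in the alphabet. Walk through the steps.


Shift each letter by 3: y -> b, a -> d, s -> v. Result: 'bdv'.

bdv


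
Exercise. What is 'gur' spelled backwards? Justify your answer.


Reverse 'gur' character by character: 'rug'.

rug


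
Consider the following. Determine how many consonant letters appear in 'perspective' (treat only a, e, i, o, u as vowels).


Consonants in 'perspective': p, r, s, p, c, t, v = 7 consonants.

7


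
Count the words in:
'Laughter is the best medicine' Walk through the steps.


Split into words: Laughter | is | the | best | medicine = 5 words.

5


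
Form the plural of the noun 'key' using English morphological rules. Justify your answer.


Apply rule: Add -s. 'key' becomes 'keys'.

keys


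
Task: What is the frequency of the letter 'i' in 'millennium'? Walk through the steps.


Letter 'i' in 'millennium': found at position(s) 2, 8 = 2 occurrence(s).

2


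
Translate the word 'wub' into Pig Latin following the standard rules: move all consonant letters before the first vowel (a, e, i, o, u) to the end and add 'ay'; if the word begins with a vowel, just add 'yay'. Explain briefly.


'wub': move consonant cluster 'w' to end and add 'ay': 'ubway'.

ubway


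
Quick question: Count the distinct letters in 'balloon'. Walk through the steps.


Unique letters in 'balloon': {a, b, l, n, o} = 5 distinct letters.

5


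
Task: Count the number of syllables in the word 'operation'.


Break 'operation' into syllables: op-er-a-tion -> op | er | a | tion = 4 syllables

4 syllables


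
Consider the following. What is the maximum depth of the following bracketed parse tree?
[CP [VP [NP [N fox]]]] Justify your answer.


Count bracket nesting levels:
'[' at pos 0: depth = 1
'[' at pos 4: depth = 2
'[' at pos 8: depth = 3
'[' at pos 12: depth = 4
Maximum depth reached: 4

4


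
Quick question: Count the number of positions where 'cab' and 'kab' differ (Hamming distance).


Alignment:
Position 1: 'c' vs 'k' = DIFFER
Position 2: 'a' vs 'a' = match
Position 3: 'b' vs 'b' = match
Total differences: 1

1


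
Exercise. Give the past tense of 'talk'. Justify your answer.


Apply rule: Add -ed. 'talk' becomes 'talked'.

talked


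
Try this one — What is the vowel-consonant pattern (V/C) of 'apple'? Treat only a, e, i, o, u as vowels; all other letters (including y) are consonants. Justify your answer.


Letter mapping: a = V, p = C, p = C, l = C, e = V.

VCCCV


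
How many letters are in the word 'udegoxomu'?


Spell out 'udegoxomu' and number each letter: u(1), d(2), e(3), g(4), o(5), x(6), o(7), m(8), u(9). Total: 9 letters.

9


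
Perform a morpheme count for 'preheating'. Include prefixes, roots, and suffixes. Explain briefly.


Decomposition: pre- (prefix) + heat (root) + -ing (suffix) = 3 morpheme(s)

3 morphemes


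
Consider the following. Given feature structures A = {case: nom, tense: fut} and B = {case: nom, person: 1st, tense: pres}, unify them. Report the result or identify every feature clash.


Compare features:
case: A=nom vs B=nom -> unified: nom
person: A=_ vs B=1st -> unified: 1st
tense: A=fut vs B=pres -> CLASH
Clash detected on feature 'tense' (fut vs pres); unification fails.

CLASH on 'tense' (fut vs pres)


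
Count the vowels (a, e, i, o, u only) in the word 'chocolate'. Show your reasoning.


Vowels in 'chocolate': o, o, a, e = 4 vowels.

4


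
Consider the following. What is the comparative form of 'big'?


Apply comparative formation (double final consonant, add -er): 'big' -> 'bigger'.

bigger


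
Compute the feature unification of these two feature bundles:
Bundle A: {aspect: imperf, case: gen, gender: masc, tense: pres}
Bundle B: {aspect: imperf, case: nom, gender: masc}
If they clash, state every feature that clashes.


Compare features:
aspect: A=imperf vs B=imperf -> unified: imperf
case: A=gen vs B=nom -> CLASH
gender: A=masc vs B=masc -> unified: masc
tense: A=pres vs B=_ -> unified: pres
Clash detected on feature 'case' (gen vs nom); unification fails.

CLASH on 'case' (gen vs nom)


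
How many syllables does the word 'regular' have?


Break 'regular' into syllables: reg-u-lar -> reg | u | lar = 3 syllables

3 syllables


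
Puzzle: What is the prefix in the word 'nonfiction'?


The word 'nonfiction' = 'non' (prefix) + 'fiction' (root). The prefix is 'non'.

non


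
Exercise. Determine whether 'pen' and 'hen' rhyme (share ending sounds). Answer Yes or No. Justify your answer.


Rime (stressed vowel + following sounds) of 'pen': -en = /ɛn/
Rime of 'hen': -en = /ɛn/
/ɛn/ and /ɛn/ are the same ending sound, so the words rhyme.

Yes


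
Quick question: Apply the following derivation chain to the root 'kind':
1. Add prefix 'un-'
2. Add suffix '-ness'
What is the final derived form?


Step 1: Add prefix 'un-' to 'kind' = 'unkind'
Step 2: Add suffix '-ness' to 'unkind' = 'unkindness'

unkindness


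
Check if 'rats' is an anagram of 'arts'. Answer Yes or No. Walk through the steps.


Sorted letters of 'rats': 'arst'
Sorted letters of 'arts': 'arst'
They match.

Yes


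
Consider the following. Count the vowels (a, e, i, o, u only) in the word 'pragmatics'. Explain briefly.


Vowels in 'pragmatics': a, a, i = 3 vowels.

3


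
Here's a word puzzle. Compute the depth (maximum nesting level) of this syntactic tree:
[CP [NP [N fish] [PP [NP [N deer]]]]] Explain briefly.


Count bracket nesting levels:
'[' at pos 0: depth = 1
'[' at pos 4: depth = 2
'[' at pos 8: depth = 3
'[' at pos 17: depth = 3
'[' at pos 21: depth = 4
'[' at pos 25: depth = 5
Maximum depth reached: 5

5


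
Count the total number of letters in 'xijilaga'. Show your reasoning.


Spell out 'xijilaga' and number each letter: x(1), i(2), j(3), i(4), l(5), a(6), g(7), a(8). Total: 8 letters.

8


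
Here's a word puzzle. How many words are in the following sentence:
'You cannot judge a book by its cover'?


Split into words: You | cannot | judge | a | book | by | its | cover = 8 words.

8


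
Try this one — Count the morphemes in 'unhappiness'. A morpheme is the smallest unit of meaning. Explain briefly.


Decomposition: un- (prefix) + happy (root) + -ness (suffix) = 3 morpheme(s)

3 morphemes


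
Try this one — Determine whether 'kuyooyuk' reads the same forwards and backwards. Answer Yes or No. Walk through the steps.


Forward: 'kuyooyuk'
Reversed: 'kuyooyuk'
They are identical.

Yes


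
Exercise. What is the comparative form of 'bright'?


Apply comparative formation (add -er): 'bright' -> 'brighter'.

brighter


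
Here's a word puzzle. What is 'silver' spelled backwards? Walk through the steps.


Reverse 'silver' character by character: 'revlis'.

revlis


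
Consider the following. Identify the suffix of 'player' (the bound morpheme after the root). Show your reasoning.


The word 'player' = 'play' (root) + '-er' (suffix). The suffix is '-er'.

er


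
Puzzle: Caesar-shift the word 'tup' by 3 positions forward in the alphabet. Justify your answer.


Shift each letter by 3: t -> w, u -> x, p -> s. Result: 'wxs'.

wxs


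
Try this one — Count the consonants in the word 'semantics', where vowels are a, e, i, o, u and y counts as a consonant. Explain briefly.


Consonants in 'semantics': s, m, n, t, c, s = 6 consonants.

6


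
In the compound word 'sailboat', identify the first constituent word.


Split 'sailboat' into 'sail' + 'boat'. The first part is 'sail'.

sail


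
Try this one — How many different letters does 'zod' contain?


Unique letters in 'zod': {d, o, z} = 3 distinct letters.

3


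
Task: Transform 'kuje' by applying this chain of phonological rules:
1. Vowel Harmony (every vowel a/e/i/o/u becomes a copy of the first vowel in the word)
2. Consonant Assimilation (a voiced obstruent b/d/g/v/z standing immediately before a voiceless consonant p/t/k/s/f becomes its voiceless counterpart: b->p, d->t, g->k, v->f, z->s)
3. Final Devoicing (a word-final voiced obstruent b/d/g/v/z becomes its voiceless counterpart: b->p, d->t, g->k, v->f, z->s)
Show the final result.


Starting form: 'kuje'
Rule 1: Vowel Harmony: all vowels become 'u' (matching first vowel). 'kuje' -> 'kuju'
Rule 2: Consonant Assimilation: no voiced obstruent (b/d/g/v/z) stands immediately before a voiceless consonant (p/t/k/s/f). No change.
Rule 3: Final Devoicing: the word ends in the vowel 'u', not a consonant. No change.
Final form: 'kuju'

kuju


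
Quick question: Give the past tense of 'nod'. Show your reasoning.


Apply rule: Double final consonant and add -ed. 'nod' becomes 'nodded'.

nodded


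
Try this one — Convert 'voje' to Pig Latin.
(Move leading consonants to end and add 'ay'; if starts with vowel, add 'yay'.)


'voje': move consonant cluster 'v' to end and add 'ay': 'ojevay'.

ojevay


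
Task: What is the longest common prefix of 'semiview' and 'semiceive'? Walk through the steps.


Compare from the start: 4 characters match: 'semi'. Mismatch at position 5: 'v' vs 'c'.

semi


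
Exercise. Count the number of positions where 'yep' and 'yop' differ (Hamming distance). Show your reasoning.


Alignment:
Position 1: 'y' vs 'y' = match
Position 2: 'e' vs 'o' = DIFFER
Position 3: 'p' vs 'p' = match
Total differences: 1

1


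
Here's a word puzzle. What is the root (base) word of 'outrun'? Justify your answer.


Remove prefix 'out' from 'outrun' to get root 'run'.

run


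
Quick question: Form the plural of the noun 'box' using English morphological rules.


Apply rule: Add -es (sibilant/fricative ending). 'box' becomes 'boxes'.

boxes


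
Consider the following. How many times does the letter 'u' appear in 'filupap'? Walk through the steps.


Letter 'u' in 'filupap': found at position(s) 4 = 1 occurrence(s).

1


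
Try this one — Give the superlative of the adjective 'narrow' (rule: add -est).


Apply superlative formation (add -est): 'narrow' -> 'narrowest'.

narrowest


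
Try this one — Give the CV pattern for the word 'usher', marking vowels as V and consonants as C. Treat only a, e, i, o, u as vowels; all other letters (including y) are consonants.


Letter mapping: u = V, s = C, h = C, e = V, r = C.

VCCVC


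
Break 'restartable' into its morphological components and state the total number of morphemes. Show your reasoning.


Step 1: Identify prefix: 're' (meaning: again)
Step 2: Identify root: 'start'
Step 3: Identify suffix(es): 'able'
Decomposition: re- (prefix: again) + start (root) + -able (suffix: capable of)
Total morphemes: 3

3 morphemes (re- (prefix: again) + start (root) + -able (suffix: capable of))


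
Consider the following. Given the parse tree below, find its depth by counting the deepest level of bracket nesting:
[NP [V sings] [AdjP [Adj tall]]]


Count bracket nesting levels:
'[' at pos 0: depth = 1
'[' at pos 4: depth = 2
'[' at pos 14: depth = 2
'[' at pos 20: depth = 3
Maximum depth reached: 3

3


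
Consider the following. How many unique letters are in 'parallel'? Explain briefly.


Unique letters in 'parallel': {a, e, l, p, r} = 5 distinct letters.

5


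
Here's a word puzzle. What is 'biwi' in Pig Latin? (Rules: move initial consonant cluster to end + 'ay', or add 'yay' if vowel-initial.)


'biwi': move consonant cluster 'b' to end and add 'ay': 'iwibay'.

iwibay


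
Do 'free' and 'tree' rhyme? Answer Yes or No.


Rime (stressed vowel + following sounds) of 'free': -ee = /iː/
Rime of 'tree': -ee = /iː/
/iː/ and /iː/ are the same ending sound, so the words rhyme.

Yes


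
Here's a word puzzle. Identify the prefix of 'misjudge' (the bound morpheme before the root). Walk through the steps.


The word 'misjudge' = 'mis' (prefix) + 'judge' (root). The prefix is 'mis'.

mis


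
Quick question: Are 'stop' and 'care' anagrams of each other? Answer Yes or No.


Sorted letters of 'stop': 'opst'
Sorted letters of 'care': 'acer'
They do not match.

No


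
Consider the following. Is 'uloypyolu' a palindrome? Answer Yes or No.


Forward: 'uloypyolu'
Reversed: 'uloypyolu'
They are identical.

Yes


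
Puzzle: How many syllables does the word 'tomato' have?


Break 'tomato' into syllables: to-ma-to -> to | ma | to = 3 syllables

3 syllables


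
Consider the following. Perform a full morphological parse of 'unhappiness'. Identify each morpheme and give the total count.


Step 1: Identify prefix: 'un' (meaning: not/reverse)
Step 2: Identify root: 'happy'
Step 3: Identify suffix(es): 'ness'
Decomposition: un- (prefix: not/reverse) + happy (root) + -ness (suffix: state of)
Total morphemes: 3

3 morphemes (un- (prefix: not/reverse) + happy (root) + -ness (suffix: state of))


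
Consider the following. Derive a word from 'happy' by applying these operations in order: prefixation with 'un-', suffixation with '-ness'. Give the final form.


Step 1: Add prefix 'un-' to 'happy' = 'unhappy'
Step 2: Add suffix '-ness' to 'unhappy' = 'unhappiness'

unhappiness


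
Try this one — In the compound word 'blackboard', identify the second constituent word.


Split 'blackboard' into 'black' + 'board'. The second part is 'board'.

board


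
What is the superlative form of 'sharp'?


Apply superlative formation (add -est): 'sharp' -> 'sharpest'.

sharpest


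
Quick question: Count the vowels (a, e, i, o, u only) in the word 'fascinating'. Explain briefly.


Vowels in 'fascinating': a, i, a, i = 4 vowels.

4


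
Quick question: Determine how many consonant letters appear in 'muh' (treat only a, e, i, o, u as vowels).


Consonants in 'muh': m, h = 2 consonants.

2


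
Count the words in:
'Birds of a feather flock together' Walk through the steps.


Split into words: Birds | of | a | feather | flock | together = 6 words.

6


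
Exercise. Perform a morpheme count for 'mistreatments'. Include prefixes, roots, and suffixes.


Decomposition: mis- (prefix) + treat (root) + -ment (suffix) + -s (plural) = 4 morpheme(s)

4 morphemes


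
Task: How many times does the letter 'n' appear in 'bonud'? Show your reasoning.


Letter 'n' in 'bonud': found at position(s) 3 = 1 occurrence(s).

1


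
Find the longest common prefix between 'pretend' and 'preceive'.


Compare from the start: 3 characters match: 'pre'. Mismatch at position 4: 't' vs 'c'.

pre


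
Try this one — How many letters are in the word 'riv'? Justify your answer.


Spell out 'riv' and number each letter: r(1), i(2), v(3). Total: 3 letters.

3


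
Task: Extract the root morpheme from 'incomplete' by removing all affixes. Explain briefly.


Remove prefix 'in' from 'incomplete' to get root 'complete'.

complete


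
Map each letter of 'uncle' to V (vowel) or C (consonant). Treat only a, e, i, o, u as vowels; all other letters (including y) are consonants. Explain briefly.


Letter mapping: u = V, n = C, c = C, l = C, e = V.

VCCCV


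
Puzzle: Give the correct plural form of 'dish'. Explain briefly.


Apply rule: Add -es (sibilant/fricative ending). 'dish' becomes 'dishes'.

dishes


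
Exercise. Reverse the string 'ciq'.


Reverse 'ciq' character by character: 'qic'.

qic


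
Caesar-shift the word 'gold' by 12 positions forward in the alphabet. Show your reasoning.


Shift each letter by 12: g -> s, o -> a, l -> x, d -> p. Result: 'saxp'.

saxp


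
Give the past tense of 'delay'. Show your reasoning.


Apply rule: Add -ed. 'delay' becomes 'delayed'.

delayed


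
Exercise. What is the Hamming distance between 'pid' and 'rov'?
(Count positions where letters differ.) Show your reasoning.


Alignment:
Position 1: 'p' vs 'r' = DIFFER
Position 2: 'i' vs 'o' = DIFFER
Position 3: 'd' vs 'v' = DIFFER
Total differences: 3

3


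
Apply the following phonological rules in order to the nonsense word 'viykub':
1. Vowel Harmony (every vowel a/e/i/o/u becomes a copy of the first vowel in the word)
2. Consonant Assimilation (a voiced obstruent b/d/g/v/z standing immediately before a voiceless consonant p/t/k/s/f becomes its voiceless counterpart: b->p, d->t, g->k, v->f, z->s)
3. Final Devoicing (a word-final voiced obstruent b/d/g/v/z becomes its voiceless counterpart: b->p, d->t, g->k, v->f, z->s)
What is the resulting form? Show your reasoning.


Starting form: 'viykub'
Rule 1: Vowel Harmony: all vowels become 'i' (matching first vowel). 'viykub' -> 'viykib'
Rule 2: Consonant Assimilation: no voiced obstruent (b/d/g/v/z) stands immediately before a voiceless consonant (p/t/k/s/f). No change.
Rule 3: Final Devoicing: word-final voiced obstruent 'b' becomes voiceless 'p'. 'viykib' -> 'viykip'
Final form: 'viykip'

viykip


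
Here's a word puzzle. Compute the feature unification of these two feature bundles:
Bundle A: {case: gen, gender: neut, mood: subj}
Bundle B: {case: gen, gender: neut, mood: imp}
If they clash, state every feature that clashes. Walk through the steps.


Compare features:
case: A=gen vs B=gen -> unified: gen
gender: A=neut vs B=neut -> unified: neut
mood: A=subj vs B=imp -> CLASH
Clash detected on feature 'mood' (subj vs imp); unification fails.

CLASH on 'mood' (subj vs imp)


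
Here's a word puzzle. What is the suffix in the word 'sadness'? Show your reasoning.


The word 'sadness' = 'sad' (root) + '-ness' (suffix). The suffix is '-ness'.

ness


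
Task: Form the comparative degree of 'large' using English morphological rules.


Apply comparative formation (ends in e: add -r): 'large' -> 'larger'.

larger


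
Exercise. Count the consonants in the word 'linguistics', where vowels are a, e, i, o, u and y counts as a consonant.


Consonants in 'linguistics': l, n, g, s, t, c, s = 7 consonants.

7


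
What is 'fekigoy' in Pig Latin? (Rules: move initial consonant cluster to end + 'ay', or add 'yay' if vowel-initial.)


'fekigoy': move consonant cluster 'f' to end and add 'ay': 'ekigoyfay'.

ekigoyfay


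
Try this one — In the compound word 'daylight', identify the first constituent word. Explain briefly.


Split 'daylight' into 'day' + 'light'. The first part is 'day'.

day


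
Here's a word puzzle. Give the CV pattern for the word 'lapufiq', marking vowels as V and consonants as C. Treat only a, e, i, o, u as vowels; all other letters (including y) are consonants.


Letter mapping: l = C, a = V, p = C, u = V, f = C, i = V, q = C.

CVCVCVC


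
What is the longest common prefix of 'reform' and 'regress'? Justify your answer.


Compare from the start: 2 characters match: 're'. Mismatch at position 3: 'f' vs 'g'.

re


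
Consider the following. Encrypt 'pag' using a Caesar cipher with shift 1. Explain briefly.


Shift each letter by 1: p -> q, a -> b, g -> h. Result: 'qbh'.

qbh


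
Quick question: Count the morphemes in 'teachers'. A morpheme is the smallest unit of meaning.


Decomposition: teach (root) + -er (suffix) + -s (plural) = 3 morpheme(s)

3 morphemes


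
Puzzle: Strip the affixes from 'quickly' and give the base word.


Remove suffix '-ly' from 'quickly' to get root 'quick'.

quick


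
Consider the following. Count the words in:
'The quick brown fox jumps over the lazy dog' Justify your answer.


Split into words: The | quick | brown | fox | jumps | over | the | lazy | dog = 9 words.

9


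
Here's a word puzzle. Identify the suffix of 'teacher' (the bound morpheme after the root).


The word 'teacher' = 'teach' (root) + '-er' (suffix). The suffix is '-er'.

er


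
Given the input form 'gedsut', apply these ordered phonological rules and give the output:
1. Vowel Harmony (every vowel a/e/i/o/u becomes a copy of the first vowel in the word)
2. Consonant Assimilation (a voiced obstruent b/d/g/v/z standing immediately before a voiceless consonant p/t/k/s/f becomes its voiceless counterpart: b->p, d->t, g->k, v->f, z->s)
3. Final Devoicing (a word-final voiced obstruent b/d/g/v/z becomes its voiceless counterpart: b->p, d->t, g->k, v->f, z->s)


Starting form: 'gedsut'
Rule 1: Vowel Harmony: all vowels become 'e' (matching first vowel). 'gedsut' -> 'gedset'
Rule 2: Consonant Assimilation: voiced obstruent before voiceless consonant becomes voiceless ('ds' -> 'ts'). 'gedset' -> 'getset'
Rule 3: Final Devoicing: final consonant 't' is not one of the voiced obstruents b/d/g/v/z. No change.
Final form: 'getset'

getset


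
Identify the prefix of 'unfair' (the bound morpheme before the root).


The word 'unfair' = 'un' (prefix) + 'fair' (root). The prefix is 'un'.

un


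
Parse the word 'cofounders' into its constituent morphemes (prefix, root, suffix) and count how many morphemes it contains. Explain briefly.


Step 1: Identify prefix: 'co' (meaning: together)
Step 2: Identify root: 'found'
Step 3: Identify suffix(es): 'er, s'
Decomposition: co- (prefix: together) + found (root) + -er (suffix: one who) + -s (plural)
Total morphemes: 4

4 morphemes (co- (prefix: together) + found (root) + -er (suffix: one who) + -s (plural))


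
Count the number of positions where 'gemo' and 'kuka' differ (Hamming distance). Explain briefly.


Alignment:
Position 1: 'g' vs 'k' = DIFFER
Position 2: 'e' vs 'u' = DIFFER
Position 3: 'm' vs 'k' = DIFFER
Position 4: 'o' vs 'a' = DIFFER
Total differences: 4

4


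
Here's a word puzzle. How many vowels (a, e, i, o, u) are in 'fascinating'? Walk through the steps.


Vowels in 'fascinating': a, i, a, i = 4 vowels.

4


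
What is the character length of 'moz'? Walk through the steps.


Spell out 'moz' and number each letter: m(1), o(2), z(3). Total: 3 letters.

3


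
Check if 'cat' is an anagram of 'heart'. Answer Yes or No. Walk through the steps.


Sorted letters of 'cat': 'act'
Sorted letters of 'heart': 'aehrt'
They do not match.

No


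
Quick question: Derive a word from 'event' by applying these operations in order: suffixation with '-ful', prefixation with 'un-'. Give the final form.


Step 1: Add suffix '-ful' to 'event' = 'eventful'
Step 2: Add prefix 'un-' to 'eventful' = 'uneventful'

uneventful


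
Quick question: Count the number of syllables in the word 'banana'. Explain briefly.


Break 'banana' into syllables: ba-na-na -> ba | na | na = 3 syllables

3 syllables


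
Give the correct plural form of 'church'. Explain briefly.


Apply rule: Add -es (sibilant/fricative ending). 'church' becomes 'churches'.

churches


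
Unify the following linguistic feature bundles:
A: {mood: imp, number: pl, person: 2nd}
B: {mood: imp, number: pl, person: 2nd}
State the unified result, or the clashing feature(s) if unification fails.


Compare features:
mood: A=imp vs B=imp -> unified: imp
number: A=pl vs B=pl -> unified: pl
person: A=2nd vs B=2nd -> unified: 2nd
No clashes found.

Unified: {mood: imp, number: pl, person: 2nd}


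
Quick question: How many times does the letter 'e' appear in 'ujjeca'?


Letter 'e' in 'ujjeca': found at position(s) 4 = 1 occurrence(s).

1


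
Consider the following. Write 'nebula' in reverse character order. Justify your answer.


Reverse 'nebula' character by character: 'aluben'.

aluben


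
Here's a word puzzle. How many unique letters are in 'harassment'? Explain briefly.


Unique letters in 'harassment': {a, e, h, m, n, r, s, t} = 8 distinct letters.

8


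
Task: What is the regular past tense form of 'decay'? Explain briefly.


Apply rule: Add -ed. 'decay' becomes 'decayed'.

decayed


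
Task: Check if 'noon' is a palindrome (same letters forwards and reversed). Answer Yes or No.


Forward: 'noon'
Reversed: 'noon'
They are identical.

Yes


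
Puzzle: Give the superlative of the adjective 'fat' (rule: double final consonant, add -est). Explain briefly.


Apply superlative formation (double final consonant, add -est): 'fat' -> 'fattest'.

fattest


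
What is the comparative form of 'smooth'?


Apply comparative formation (add -er): 'smooth' -> 'smoother'.

smoother


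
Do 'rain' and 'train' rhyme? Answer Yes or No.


Rime (stressed vowel + following sounds) of 'rain': -ain = /eɪn/
Rime of 'train': -ain = /eɪn/
/eɪn/ and /eɪn/ are the same ending sound, so the words rhyme.

Yes


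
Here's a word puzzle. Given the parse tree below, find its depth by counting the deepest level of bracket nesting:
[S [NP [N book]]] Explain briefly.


Count bracket nesting levels:
'[' at pos 0: depth = 1
'[' at pos 3: depth = 2
'[' at pos 7: depth = 3
Maximum depth reached: 3

3
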